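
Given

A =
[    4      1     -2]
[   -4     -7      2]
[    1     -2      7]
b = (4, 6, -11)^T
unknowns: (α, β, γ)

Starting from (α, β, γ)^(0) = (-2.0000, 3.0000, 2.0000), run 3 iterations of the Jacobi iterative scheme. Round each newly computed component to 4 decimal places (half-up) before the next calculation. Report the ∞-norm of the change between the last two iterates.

0.6319

Iteration 1:
  α = (4 - (1)·3.0000 - (-2)·2.0000) / (4) = 1.2500
  β = (6 - (-4)·-2.0000 - (2)·2.0000) / (-7) = 0.8571
  γ = (-11 - (1)·-2.0000 - (-2)·3.0000) / (7) = -0.4286
Iteration 2:
  α = (4 - (1)·0.8571 - (-2)·-0.4286) / (4) = 0.5714
  β = (6 - (-4)·1.2500 - (2)·-0.4286) / (-7) = -1.6939
  γ = (-11 - (1)·1.2500 - (-2)·0.8571) / (7) = -1.5051
Iteration 3:
  α = (4 - (1)·-1.6939 - (-2)·-1.5051) / (4) = 0.6709
  β = (6 - (-4)·0.5714 - (2)·-1.5051) / (-7) = -1.6137
  γ = (-11 - (1)·0.5714 - (-2)·-1.6939) / (7) = -2.1370
Change: (0.0995, 0.0802, -0.6319) → max |·| = 0.6319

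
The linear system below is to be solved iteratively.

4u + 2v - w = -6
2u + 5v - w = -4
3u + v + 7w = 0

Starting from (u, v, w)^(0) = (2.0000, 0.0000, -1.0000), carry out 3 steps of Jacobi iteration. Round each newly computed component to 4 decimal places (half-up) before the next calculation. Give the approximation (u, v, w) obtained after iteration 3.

Iteration 1:
  u = (-6 - (2)·0.0000 - (-1)·-1.0000) / (4) = -1.7500
  v = (-4 - (2)·2.0000 - (-1)·-1.0000) / (5) = -1.8000
  w = (0 - (3)·2.0000 - (1)·0.0000) / (7) = -0.8571
Iteration 2:
  u = (-6 - (2)·-1.8000 - (-1)·-0.8571) / (4) = -0.8143
  v = (-4 - (2)·-1.7500 - (-1)·-0.8571) / (5) = -0.2714
  w = (0 - (3)·-1.7500 - (1)·-1.8000) / (7) = 1.0071
Iteration 3:
  u = (-6 - (2)·-0.2714 - (-1)·1.0071) / (4) = -1.1125
  v = (-4 - (2)·-0.8143 - (-1)·1.0071) / (5) = -0.2729
  w = (0 - (3)·-0.8143 - (1)·-0.2714) / (7) = 0.3878

(-1.1125, -0.2729, 0.3878)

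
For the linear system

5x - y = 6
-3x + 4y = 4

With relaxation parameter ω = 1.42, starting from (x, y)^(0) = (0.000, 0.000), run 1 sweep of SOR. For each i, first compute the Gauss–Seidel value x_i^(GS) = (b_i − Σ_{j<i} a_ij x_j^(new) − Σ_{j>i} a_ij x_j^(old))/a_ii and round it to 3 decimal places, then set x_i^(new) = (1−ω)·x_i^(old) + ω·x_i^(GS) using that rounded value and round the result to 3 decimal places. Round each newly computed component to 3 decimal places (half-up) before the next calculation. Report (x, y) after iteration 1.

Iteration 1:
  x: GS value = (6 - (-1)·0.000) / (5) = 1.200;  x ← (1−ω)·0.000 + ω·1.200 = 1.704
  y: GS value = (4 - (-3)·1.704) / (4) = 2.278;  y ← (1−ω)·0.000 + ω·2.278 = 3.235

(1.704, 3.235)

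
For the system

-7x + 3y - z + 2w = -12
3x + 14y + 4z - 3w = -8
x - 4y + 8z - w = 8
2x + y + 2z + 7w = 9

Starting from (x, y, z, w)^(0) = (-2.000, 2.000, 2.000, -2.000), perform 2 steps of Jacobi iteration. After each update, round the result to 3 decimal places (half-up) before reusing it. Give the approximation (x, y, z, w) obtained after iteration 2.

Iteration 1:
  x = (-12 - (3)·2.000 - (-1)·2.000 - (2)·-2.000) / (-7) = 1.714
  y = (-8 - (3)·-2.000 - (4)·2.000 - (-3)·-2.000) / (14) = -1.143
  z = (8 - (1)·-2.000 - (-4)·2.000 - (-1)·-2.000) / (8) = 2.000
  w = (9 - (2)·-2.000 - (1)·2.000 - (2)·2.000) / (7) = 1.000
Iteration 2:
  x = (-12 - (3)·-1.143 - (-1)·2.000 - (2)·1.000) / (-7) = 1.224
  y = (-8 - (3)·1.714 - (4)·2.000 - (-3)·1.000) / (14) = -1.296
  z = (8 - (1)·1.714 - (-4)·-1.143 - (-1)·1.000) / (8) = 0.339
  w = (9 - (2)·1.714 - (1)·-1.143 - (2)·2.000) / (7) = 0.388

(1.224, -1.296, 0.339, 0.388)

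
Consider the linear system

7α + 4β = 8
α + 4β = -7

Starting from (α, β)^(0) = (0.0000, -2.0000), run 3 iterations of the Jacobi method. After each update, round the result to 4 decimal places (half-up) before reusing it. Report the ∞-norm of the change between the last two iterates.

0.3265

Iteration 1:
  α = (8 - (4)·-2.0000) / (7) = 2.2857
  β = (-7 - (1)·0.0000) / (4) = -1.7500
Iteration 2:
  α = (8 - (4)·-1.7500) / (7) = 2.1429
  β = (-7 - (1)·2.2857) / (4) = -2.3214
Iteration 3:
  α = (8 - (4)·-2.3214) / (7) = 2.4694
  β = (-7 - (1)·2.1429) / (4) = -2.2857
Change: (0.3265, 0.0357) → max |·| = 0.3265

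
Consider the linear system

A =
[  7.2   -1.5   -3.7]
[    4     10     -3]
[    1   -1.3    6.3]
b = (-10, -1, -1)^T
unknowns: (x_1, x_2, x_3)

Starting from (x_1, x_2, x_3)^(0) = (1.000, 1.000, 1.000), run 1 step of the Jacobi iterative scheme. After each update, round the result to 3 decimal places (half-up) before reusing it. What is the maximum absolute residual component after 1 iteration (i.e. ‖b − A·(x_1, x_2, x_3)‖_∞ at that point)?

5.908

Iteration 1:
  x_1 = (-10 - (-1.5)·1.000 - (-3.7)·1.000) / (7.2) = -0.667
  x_2 = (-1 - (4)·1.000 - (-3)·1.000) / (10) = -0.200
  x_3 = (-1 - (1)·1.000 - (-1.3)·1.000) / (6.3) = -0.111
Residual b − A·x = (-5.908, 3.335, 0.106); ∞-norm = 5.908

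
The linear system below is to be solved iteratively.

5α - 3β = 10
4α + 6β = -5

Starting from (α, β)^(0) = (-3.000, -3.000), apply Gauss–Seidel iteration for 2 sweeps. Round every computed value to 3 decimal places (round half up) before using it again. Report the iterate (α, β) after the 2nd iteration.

Iteration 1:
  α = (10 - (-3)·-3.000) / (5) = 0.200
  β = (-5 - (4)·0.200) / (6) = -0.967
Iteration 2:
  α = (10 - (-3)·-0.967) / (5) = 1.420
  β = (-5 - (4)·1.420) / (6) = -1.780

(1.420, -1.780)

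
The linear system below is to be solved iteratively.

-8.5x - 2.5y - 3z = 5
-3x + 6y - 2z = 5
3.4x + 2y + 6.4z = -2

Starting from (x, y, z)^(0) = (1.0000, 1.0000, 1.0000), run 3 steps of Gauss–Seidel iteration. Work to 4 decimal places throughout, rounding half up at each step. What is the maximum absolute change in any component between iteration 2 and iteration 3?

0.0913

Iteration 1:
  x = (5 - (-2.5)·1.0000 - (-3)·1.0000) / (-8.5) = -1.2353
  y = (5 - (-3)·-1.2353 - (-2)·1.0000) / (6) = 0.5490
  z = (-2 - (3.4)·-1.2353 - (2)·0.5490) / (6.4) = 0.1722
Iteration 2:
  x = (5 - (-2.5)·0.5490 - (-3)·0.1722) / (-8.5) = -0.8105
  y = (5 - (-3)·-0.8105 - (-2)·0.1722) / (6) = 0.4855
  z = (-2 - (3.4)·-0.8105 - (2)·0.4855) / (6.4) = -0.0336
Iteration 3:
  x = (5 - (-2.5)·0.4855 - (-3)·-0.0336) / (-8.5) = -0.7192
  y = (5 - (-3)·-0.7192 - (-2)·-0.0336) / (6) = 0.4625
  z = (-2 - (3.4)·-0.7192 - (2)·0.4625) / (6.4) = -0.0750
Change: (0.0913, -0.0230, -0.0414) → max |·| = 0.0913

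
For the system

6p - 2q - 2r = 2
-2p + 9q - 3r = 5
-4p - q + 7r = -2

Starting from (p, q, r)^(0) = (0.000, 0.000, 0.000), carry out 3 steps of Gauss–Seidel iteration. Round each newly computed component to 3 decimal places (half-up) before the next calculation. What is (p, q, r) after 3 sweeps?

Iteration 1:
  p = (2 - (-2)·0.000 - (-2)·0.000) / (6) = 0.333
  q = (5 - (-2)·0.333 - (-3)·0.000) / (9) = 0.630
  r = (-2 - (-4)·0.333 - (-1)·0.630) / (7) = -0.005
Iteration 2:
  p = (2 - (-2)·0.630 - (-2)·-0.005) / (6) = 0.542
  q = (5 - (-2)·0.542 - (-3)·-0.005) / (9) = 0.674
  r = (-2 - (-4)·0.542 - (-1)·0.674) / (7) = 0.120
Iteration 3:
  p = (2 - (-2)·0.674 - (-2)·0.120) / (6) = 0.598
  q = (5 - (-2)·0.598 - (-3)·0.120) / (9) = 0.728
  r = (-2 - (-4)·0.598 - (-1)·0.728) / (7) = 0.160

(0.598, 0.728, 0.160)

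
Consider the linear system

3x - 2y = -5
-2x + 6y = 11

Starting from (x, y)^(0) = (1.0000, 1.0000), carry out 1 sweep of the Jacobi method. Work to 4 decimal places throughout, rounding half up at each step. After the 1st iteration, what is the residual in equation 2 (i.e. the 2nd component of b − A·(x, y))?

-4.0002

Iteration 1:
  x = (-5 - (-2)·1.0000) / (3) = -1.0000
  y = (11 - (-2)·1.0000) / (6) = 2.1667
Residual b − A·x = (2.3334, -4.0002)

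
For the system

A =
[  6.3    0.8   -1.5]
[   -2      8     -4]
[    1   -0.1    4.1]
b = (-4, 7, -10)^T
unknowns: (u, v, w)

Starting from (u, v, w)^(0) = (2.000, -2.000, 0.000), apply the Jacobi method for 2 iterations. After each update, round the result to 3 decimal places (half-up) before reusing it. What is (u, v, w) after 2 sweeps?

(-1.518, -0.708, -2.313)

Iteration 1:
  u = (-4 - (0.8)·-2.000 - (-1.5)·0.000) / (6.3) = -0.381
  v = (7 - (-2)·2.000 - (-4)·0.000) / (8) = 1.375
  w = (-10 - (1)·2.000 - (-0.1)·-2.000) / (4.1) = -2.976
Iteration 2:
  u = (-4 - (0.8)·1.375 - (-1.5)·-2.976) / (6.3) = -1.518
  v = (7 - (-2)·-0.381 - (-4)·-2.976) / (8) = -0.708
  w = (-10 - (1)·-0.381 - (-0.1)·1.375) / (4.1) = -2.313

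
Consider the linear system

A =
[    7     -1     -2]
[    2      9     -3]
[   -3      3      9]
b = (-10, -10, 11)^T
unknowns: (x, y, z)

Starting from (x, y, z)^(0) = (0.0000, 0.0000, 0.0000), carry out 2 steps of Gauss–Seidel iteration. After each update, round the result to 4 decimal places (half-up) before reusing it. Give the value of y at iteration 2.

Iteration 1:
  x = (-10 - (-1)·0.0000 - (-2)·0.0000) / (7) = -1.4286
  y = (-10 - (2)·-1.4286 - (-3)·0.0000) / (9) = -0.7936
  z = (11 - (-3)·-1.4286 - (3)·-0.7936) / (9) = 1.0106
Iteration 2:
  x = (-10 - (-1)·-0.7936 - (-2)·1.0106) / (7) = -1.2532
  y = (-10 - (2)·-1.2532 - (-3)·1.0106) / (9) = -0.4958
  z = (11 - (-3)·-1.2532 - (3)·-0.4958) / (9) = 0.9698

-0.4958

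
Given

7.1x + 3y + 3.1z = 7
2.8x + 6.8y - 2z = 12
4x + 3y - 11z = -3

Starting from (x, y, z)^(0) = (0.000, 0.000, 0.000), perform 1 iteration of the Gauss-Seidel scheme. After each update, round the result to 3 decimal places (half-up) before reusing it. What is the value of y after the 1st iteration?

Iteration 1:
  x = (7 - (3)·0.000 - (3.1)·0.000) / (7.1) = 0.986
  y = (12 - (2.8)·0.986 - (-2)·0.000) / (6.8) = 1.359
  z = (-3 - (4)·0.986 - (3)·1.359) / (-11) = 1.002

1.359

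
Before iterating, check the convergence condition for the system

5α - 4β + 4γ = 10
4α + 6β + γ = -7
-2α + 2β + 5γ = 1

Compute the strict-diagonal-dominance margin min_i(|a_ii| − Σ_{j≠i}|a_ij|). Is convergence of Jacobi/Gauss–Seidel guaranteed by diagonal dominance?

-3

row 1: |5| − (4+4) = -3
row 2: |6| − (4+1) = 1
row 3: |5| − (2+2) = 1
minimum over rows = -3 → not strictly diagonally dominant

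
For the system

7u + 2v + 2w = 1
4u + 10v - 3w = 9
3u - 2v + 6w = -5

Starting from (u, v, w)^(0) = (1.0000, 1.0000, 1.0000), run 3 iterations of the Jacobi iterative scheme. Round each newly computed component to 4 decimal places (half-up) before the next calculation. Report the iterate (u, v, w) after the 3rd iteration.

Iteration 1:
  u = (1 - (2)·1.0000 - (2)·1.0000) / (7) = -0.4286
  v = (9 - (4)·1.0000 - (-3)·1.0000) / (10) = 0.8000
  w = (-5 - (3)·1.0000 - (-2)·1.0000) / (6) = -1.0000
Iteration 2:
  u = (1 - (2)·0.8000 - (2)·-1.0000) / (7) = 0.2000
  v = (9 - (4)·-0.4286 - (-3)·-1.0000) / (10) = 0.7714
  w = (-5 - (3)·-0.4286 - (-2)·0.8000) / (6) = -0.3524
Iteration 3:
  u = (1 - (2)·0.7714 - (2)·-0.3524) / (7) = 0.0231
  v = (9 - (4)·0.2000 - (-3)·-0.3524) / (10) = 0.7143
  w = (-5 - (3)·0.2000 - (-2)·0.7714) / (6) = -0.6762

(0.0231, 0.7143, -0.6762)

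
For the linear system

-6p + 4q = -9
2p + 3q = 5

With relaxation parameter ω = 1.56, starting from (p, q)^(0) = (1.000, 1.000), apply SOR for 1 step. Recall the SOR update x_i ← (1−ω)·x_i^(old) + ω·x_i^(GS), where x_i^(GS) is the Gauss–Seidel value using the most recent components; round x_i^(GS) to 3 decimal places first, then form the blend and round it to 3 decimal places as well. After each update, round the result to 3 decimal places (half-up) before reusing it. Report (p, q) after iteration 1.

Iteration 1:
  p: GS value = (-9 - (4)·1.000) / (-6) = 2.167;  p ← (1−ω)·1.000 + ω·2.167 = 2.821
  q: GS value = (5 - (2)·2.821) / (3) = -0.214;  q ← (1−ω)·1.000 + ω·-0.214 = -0.894

(2.821, -0.894)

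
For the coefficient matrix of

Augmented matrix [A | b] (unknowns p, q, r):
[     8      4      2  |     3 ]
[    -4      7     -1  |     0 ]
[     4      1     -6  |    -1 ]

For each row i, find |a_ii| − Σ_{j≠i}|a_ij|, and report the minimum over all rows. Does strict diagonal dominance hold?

1

row 1: |8| − (4+2) = 2
row 2: |7| − (4+1) = 2
row 3: |-6| − (4+1) = 1
minimum over rows = 1 → strictly diagonally dominant (convergence guaranteed)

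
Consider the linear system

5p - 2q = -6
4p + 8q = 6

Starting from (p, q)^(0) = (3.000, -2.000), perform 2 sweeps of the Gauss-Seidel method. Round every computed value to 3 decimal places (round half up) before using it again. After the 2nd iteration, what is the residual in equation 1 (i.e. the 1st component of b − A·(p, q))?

Iteration 1:
  p = (-6 - (-2)·-2.000) / (5) = -2.000
  q = (6 - (4)·-2.000) / (8) = 1.750
Iteration 2:
  p = (-6 - (-2)·1.750) / (5) = -0.500
  q = (6 - (4)·-0.500) / (8) = 1.000
Residual b − A·x = (-1.500, 0.000)

-1.500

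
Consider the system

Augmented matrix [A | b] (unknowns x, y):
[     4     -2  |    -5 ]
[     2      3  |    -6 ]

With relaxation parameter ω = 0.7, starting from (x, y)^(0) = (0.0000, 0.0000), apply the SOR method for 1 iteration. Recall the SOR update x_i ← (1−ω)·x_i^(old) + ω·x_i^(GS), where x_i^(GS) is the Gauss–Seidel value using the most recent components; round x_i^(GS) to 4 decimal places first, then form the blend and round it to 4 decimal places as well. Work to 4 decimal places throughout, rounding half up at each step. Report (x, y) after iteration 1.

Iteration 1:
  x: GS value = (-5 - (-2)·0.0000) / (4) = -1.2500;  x ← (1−ω)·0.0000 + ω·-1.2500 = -0.8750
  y: GS value = (-6 - (2)·-0.8750) / (3) = -1.4167;  y ← (1−ω)·0.0000 + ω·-1.4167 = -0.9917

(-0.8750, -0.9917)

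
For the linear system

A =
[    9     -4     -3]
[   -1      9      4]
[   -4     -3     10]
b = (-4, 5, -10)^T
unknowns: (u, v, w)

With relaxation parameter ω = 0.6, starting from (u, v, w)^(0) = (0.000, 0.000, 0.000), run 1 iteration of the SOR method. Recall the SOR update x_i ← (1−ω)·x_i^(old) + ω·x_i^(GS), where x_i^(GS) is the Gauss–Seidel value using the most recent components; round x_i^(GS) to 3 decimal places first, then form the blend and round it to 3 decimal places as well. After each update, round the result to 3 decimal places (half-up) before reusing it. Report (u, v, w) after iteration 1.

Iteration 1:
  u: GS value = (-4 - (-4)·0.000 - (-3)·0.000) / (9) = -0.444;  u ← (1−ω)·0.000 + ω·-0.444 = -0.266
  v: GS value = (5 - (-1)·-0.266 - (4)·0.000) / (9) = 0.526;  v ← (1−ω)·0.000 + ω·0.526 = 0.316
  w: GS value = (-10 - (-4)·-0.266 - (-3)·0.316) / (10) = -1.012;  w ← (1−ω)·0.000 + ω·-1.012 = -0.607

(-0.266, 0.316, -0.607)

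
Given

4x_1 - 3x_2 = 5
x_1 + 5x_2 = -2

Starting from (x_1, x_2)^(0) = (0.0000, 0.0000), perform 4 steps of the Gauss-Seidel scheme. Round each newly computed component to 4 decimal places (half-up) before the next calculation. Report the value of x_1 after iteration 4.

0.8247

Iteration 1:
  x_1 = (5 - (-3)·0.0000) / (4) = 1.2500
  x_2 = (-2 - (1)·1.2500) / (5) = -0.6500
Iteration 2:
  x_1 = (5 - (-3)·-0.6500) / (4) = 0.7625
  x_2 = (-2 - (1)·0.7625) / (5) = -0.5525
Iteration 3:
  x_1 = (5 - (-3)·-0.5525) / (4) = 0.8356
  x_2 = (-2 - (1)·0.8356) / (5) = -0.5671
Iteration 4:
  x_1 = (5 - (-3)·-0.5671) / (4) = 0.8247
  x_2 = (-2 - (1)·0.8247) / (5) = -0.5649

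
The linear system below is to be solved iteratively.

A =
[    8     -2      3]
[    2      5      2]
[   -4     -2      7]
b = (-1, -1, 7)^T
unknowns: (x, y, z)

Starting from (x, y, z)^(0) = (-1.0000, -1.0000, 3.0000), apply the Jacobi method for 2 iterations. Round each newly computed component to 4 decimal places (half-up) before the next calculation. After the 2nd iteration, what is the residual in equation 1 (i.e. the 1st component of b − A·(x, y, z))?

Iteration 1:
  x = (-1 - (-2)·-1.0000 - (3)·3.0000) / (8) = -1.5000
  y = (-1 - (2)·-1.0000 - (2)·3.0000) / (5) = -1.0000
  z = (7 - (-4)·-1.0000 - (-2)·-1.0000) / (7) = 0.1429
Iteration 2:
  x = (-1 - (-2)·-1.0000 - (3)·0.1429) / (8) = -0.4286
  y = (-1 - (2)·-1.5000 - (2)·0.1429) / (5) = 0.3428
  z = (7 - (-4)·-1.5000 - (-2)·-1.0000) / (7) = -0.1429
Residual b − A·x = (3.5431, -1.5710, 6.9715)

3.5431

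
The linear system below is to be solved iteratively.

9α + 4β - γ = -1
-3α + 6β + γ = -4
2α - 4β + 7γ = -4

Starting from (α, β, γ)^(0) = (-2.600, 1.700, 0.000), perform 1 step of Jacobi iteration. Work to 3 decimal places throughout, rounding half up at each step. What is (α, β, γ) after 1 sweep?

Iteration 1:
  α = (-1 - (4)·1.700 - (-1)·0.000) / (9) = -0.867
  β = (-4 - (-3)·-2.600 - (1)·0.000) / (6) = -1.967
  γ = (-4 - (2)·-2.600 - (-4)·1.700) / (7) = 1.143

(-0.867, -1.967, 1.143)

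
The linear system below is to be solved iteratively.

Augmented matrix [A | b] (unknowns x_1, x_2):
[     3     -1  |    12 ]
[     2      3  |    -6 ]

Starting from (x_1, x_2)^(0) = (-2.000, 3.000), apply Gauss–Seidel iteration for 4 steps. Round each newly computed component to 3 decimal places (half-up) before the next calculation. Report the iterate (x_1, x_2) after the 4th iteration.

(2.702, -3.801)

Iteration 1:
  x_1 = (12 - (-1)·3.000) / (3) = 5.000
  x_2 = (-6 - (2)·5.000) / (3) = -5.333
Iteration 2:
  x_1 = (12 - (-1)·-5.333) / (3) = 2.222
  x_2 = (-6 - (2)·2.222) / (3) = -3.481
Iteration 3:
  x_1 = (12 - (-1)·-3.481) / (3) = 2.840
  x_2 = (-6 - (2)·2.840) / (3) = -3.893
Iteration 4:
  x_1 = (12 - (-1)·-3.893) / (3) = 2.702
  x_2 = (-6 - (2)·2.702) / (3) = -3.801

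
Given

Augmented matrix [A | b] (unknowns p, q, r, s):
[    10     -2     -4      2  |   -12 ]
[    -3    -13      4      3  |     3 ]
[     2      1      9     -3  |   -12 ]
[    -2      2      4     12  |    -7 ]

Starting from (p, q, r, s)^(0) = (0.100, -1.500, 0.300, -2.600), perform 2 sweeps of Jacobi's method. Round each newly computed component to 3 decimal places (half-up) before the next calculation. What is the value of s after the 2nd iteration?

Iteration 1:
  p = (-12 - (-2)·-1.500 - (-4)·0.300 - (2)·-2.600) / (10) = -0.860
  q = (3 - (-3)·0.100 - (4)·0.300 - (3)·-2.600) / (-13) = -0.762
  r = (-12 - (2)·0.100 - (1)·-1.500 - (-3)·-2.600) / (9) = -2.056
  s = (-7 - (-2)·0.100 - (2)·-1.500 - (4)·0.300) / (12) = -0.417
Iteration 2:
  p = (-12 - (-2)·-0.762 - (-4)·-2.056 - (2)·-0.417) / (10) = -2.091
  q = (3 - (-3)·-0.860 - (4)·-2.056 - (3)·-0.417) / (-13) = -0.761
  r = (-12 - (2)·-0.860 - (1)·-0.762 - (-3)·-0.417) / (9) = -1.197
  s = (-7 - (-2)·-0.860 - (2)·-0.762 - (4)·-2.056) / (12) = 0.086

0.086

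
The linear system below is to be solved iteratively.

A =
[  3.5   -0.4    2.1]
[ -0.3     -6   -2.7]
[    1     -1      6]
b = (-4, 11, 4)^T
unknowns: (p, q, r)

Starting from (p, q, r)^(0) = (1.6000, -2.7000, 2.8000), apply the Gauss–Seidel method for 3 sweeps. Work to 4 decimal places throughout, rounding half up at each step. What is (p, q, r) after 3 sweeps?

Iteration 1:
  p = (-4 - (-0.4)·-2.7000 - (2.1)·2.8000) / (3.5) = -3.1314
  q = (11 - (-0.3)·-3.1314 - (-2.7)·2.8000) / (-6) = -2.9368
  r = (4 - (1)·-3.1314 - (-1)·-2.9368) / (6) = 0.6991
Iteration 2:
  p = (-4 - (-0.4)·-2.9368 - (2.1)·0.6991) / (3.5) = -1.8980
  q = (11 - (-0.3)·-1.8980 - (-2.7)·0.6991) / (-6) = -2.0530
  r = (4 - (1)·-1.8980 - (-1)·-2.0530) / (6) = 0.6408
Iteration 3:
  p = (-4 - (-0.4)·-2.0530 - (2.1)·0.6408) / (3.5) = -1.7620
  q = (11 - (-0.3)·-1.7620 - (-2.7)·0.6408) / (-6) = -2.0336
  r = (4 - (1)·-1.7620 - (-1)·-2.0336) / (6) = 0.6214

(-1.7620, -2.0336, 0.6214)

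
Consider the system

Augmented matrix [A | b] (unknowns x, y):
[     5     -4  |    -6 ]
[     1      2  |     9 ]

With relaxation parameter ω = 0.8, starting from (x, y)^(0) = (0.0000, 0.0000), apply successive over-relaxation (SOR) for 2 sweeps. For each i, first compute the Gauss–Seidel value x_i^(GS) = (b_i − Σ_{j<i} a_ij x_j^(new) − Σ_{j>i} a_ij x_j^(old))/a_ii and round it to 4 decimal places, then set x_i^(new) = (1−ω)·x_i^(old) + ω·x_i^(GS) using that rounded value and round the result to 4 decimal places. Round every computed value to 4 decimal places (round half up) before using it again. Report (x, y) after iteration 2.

Iteration 1:
  x: GS value = (-6 - (-4)·0.0000) / (5) = -1.2000;  x ← (1−ω)·0.0000 + ω·-1.2000 = -0.9600
  y: GS value = (9 - (1)·-0.9600) / (2) = 4.9800;  y ← (1−ω)·0.0000 + ω·4.9800 = 3.9840
Iteration 2:
  x: GS value = (-6 - (-4)·3.9840) / (5) = 1.9872;  x ← (1−ω)·-0.9600 + ω·1.9872 = 1.3978
  y: GS value = (9 - (1)·1.3978) / (2) = 3.8011;  y ← (1−ω)·3.9840 + ω·3.8011 = 3.8377

(1.3978, 3.8377)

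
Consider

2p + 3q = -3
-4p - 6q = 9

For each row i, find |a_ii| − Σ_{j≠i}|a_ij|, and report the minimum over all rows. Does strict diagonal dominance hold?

row 1: |2| − (3) = -1
row 2: |-6| − (4) = 2
minimum over rows = -1 → not strictly diagonally dominant

-1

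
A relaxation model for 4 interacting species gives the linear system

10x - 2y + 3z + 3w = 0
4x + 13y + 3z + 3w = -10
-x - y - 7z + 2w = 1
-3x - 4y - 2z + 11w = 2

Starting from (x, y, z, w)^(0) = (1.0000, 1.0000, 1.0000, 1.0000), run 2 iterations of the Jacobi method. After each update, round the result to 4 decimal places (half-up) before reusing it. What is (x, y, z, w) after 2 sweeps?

Iteration 1:
  x = (0 - (-2)·1.0000 - (3)·1.0000 - (3)·1.0000) / (10) = -0.4000
  y = (-10 - (4)·1.0000 - (3)·1.0000 - (3)·1.0000) / (13) = -1.5385
  z = (1 - (-1)·1.0000 - (-1)·1.0000 - (2)·1.0000) / (-7) = -0.1429
  w = (2 - (-3)·1.0000 - (-4)·1.0000 - (-2)·1.0000) / (11) = 1.0000
Iteration 2:
  x = (0 - (-2)·-1.5385 - (3)·-0.1429 - (3)·1.0000) / (10) = -0.5648
  y = (-10 - (4)·-0.4000 - (3)·-0.1429 - (3)·1.0000) / (13) = -0.8439
  z = (1 - (-1)·-0.4000 - (-1)·-1.5385 - (2)·1.0000) / (-7) = 0.4198
  w = (2 - (-3)·-0.4000 - (-4)·-1.5385 - (-2)·-0.1429) / (11) = -0.5127

(-0.5648, -0.8439, 0.4198, -0.5127)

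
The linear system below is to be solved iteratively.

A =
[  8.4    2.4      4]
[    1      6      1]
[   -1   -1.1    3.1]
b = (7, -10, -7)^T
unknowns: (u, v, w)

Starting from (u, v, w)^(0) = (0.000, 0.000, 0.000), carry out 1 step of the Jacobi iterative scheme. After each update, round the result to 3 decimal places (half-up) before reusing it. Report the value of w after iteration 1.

Iteration 1:
  u = (7 - (2.4)·0.000 - (4)·0.000) / (8.4) = 0.833
  v = (-10 - (1)·0.000 - (1)·0.000) / (6) = -1.667
  w = (-7 - (-1)·0.000 - (-1.1)·0.000) / (3.1) = -2.258

-2.258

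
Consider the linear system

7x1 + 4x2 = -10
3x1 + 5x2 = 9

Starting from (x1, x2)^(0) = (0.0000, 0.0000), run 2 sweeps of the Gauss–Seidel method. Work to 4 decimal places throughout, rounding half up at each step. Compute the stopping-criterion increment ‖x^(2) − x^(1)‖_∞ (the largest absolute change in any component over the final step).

Iteration 1:
  x1 = (-10 - (4)·0.0000) / (7) = -1.4286
  x2 = (9 - (3)·-1.4286) / (5) = 2.6572
Iteration 2:
  x1 = (-10 - (4)·2.6572) / (7) = -2.9470
  x2 = (9 - (3)·-2.9470) / (5) = 3.5682
Change: (-1.5184, 0.9110) → max |·| = 1.5184

1.5184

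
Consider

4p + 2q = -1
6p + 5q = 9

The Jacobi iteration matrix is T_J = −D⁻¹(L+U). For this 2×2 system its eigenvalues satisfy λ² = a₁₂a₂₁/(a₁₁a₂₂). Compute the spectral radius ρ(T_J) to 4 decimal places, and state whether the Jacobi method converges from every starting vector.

a₁₂a₂₁/(a₁₁a₂₂) = (2)·(6) / ((4)·(5)) = 0.600000
ρ = √|0.600000| = √0.600000 = 0.7746
ρ < 1, so Jacobi converges

0.7746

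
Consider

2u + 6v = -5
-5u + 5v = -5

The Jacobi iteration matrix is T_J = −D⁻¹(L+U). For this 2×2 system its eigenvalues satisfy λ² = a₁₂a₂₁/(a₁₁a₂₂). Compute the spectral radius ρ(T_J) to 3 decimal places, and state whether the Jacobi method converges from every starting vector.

1.732

a₁₂a₂₁/(a₁₁a₂₂) = (6)·(-5) / ((2)·(5)) = -3.000000
ρ = √|-3.000000| = √3.000000 = 1.732
ρ > 1, so Jacobi diverges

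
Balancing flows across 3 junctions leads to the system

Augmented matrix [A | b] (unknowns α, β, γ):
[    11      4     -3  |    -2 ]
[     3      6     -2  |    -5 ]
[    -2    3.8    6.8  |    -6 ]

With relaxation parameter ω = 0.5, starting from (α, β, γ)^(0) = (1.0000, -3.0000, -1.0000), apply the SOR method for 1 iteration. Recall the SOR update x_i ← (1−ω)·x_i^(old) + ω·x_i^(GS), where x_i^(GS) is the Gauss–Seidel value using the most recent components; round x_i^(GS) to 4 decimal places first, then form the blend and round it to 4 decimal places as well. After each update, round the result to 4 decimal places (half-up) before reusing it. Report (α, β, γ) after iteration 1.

(0.8182, -2.2879, -0.1816)

Iteration 1:
  α: GS value = (-2 - (4)·-3.0000 - (-3)·-1.0000) / (11) = 0.6364;  α ← (1−ω)·1.0000 + ω·0.6364 = 0.8182
  β: GS value = (-5 - (3)·0.8182 - (-2)·-1.0000) / (6) = -1.5758;  β ← (1−ω)·-3.0000 + ω·-1.5758 = -2.2879
  γ: GS value = (-6 - (-2)·0.8182 - (3.8)·-2.2879) / (6.8) = 0.6368;  γ ← (1−ω)·-1.0000 + ω·0.6368 = -0.1816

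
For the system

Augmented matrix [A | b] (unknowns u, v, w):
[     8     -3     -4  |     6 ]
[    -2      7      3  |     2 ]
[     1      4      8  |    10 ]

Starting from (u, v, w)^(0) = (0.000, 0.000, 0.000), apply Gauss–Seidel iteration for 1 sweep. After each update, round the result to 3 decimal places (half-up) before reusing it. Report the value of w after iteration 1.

Iteration 1:
  u = (6 - (-3)·0.000 - (-4)·0.000) / (8) = 0.750
  v = (2 - (-2)·0.750 - (3)·0.000) / (7) = 0.500
  w = (10 - (1)·0.750 - (4)·0.500) / (8) = 0.906

0.906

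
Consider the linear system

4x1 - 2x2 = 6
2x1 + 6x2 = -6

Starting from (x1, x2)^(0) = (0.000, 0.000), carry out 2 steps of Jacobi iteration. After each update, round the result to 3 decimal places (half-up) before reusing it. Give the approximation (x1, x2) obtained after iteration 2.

(1.000, -1.500)

Iteration 1:
  x1 = (6 - (-2)·0.000) / (4) = 1.500
  x2 = (-6 - (2)·0.000) / (6) = -1.000
Iteration 2:
  x1 = (6 - (-2)·-1.000) / (4) = 1.000
  x2 = (-6 - (2)·1.500) / (6) = -1.500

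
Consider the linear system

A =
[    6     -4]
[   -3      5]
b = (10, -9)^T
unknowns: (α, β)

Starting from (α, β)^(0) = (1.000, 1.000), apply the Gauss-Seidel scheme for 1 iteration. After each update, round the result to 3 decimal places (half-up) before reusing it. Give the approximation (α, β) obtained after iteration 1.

Iteration 1:
  α = (10 - (-4)·1.000) / (6) = 2.333
  β = (-9 - (-3)·2.333) / (5) = -0.400

(2.333, -0.400)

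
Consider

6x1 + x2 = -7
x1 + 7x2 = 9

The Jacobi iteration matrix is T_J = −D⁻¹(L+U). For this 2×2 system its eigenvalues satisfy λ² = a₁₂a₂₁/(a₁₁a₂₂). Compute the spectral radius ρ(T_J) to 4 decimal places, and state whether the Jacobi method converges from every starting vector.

0.1543

a₁₂a₂₁/(a₁₁a₂₂) = (1)·(1) / ((6)·(7)) = 0.023810
ρ = √|0.023810| = √0.023810 = 0.1543
ρ < 1, so Jacobi converges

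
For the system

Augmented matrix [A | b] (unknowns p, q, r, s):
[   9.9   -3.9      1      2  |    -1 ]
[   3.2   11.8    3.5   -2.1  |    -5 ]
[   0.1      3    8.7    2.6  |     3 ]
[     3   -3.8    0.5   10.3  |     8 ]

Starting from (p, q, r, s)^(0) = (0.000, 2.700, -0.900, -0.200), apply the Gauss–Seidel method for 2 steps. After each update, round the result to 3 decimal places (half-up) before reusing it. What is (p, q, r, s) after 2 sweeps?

Iteration 1:
  p = (-1 - (-3.9)·2.700 - (1)·-0.900 - (2)·-0.200) / (9.9) = 1.094
  q = (-5 - (3.2)·1.094 - (3.5)·-0.900 - (-2.1)·-0.200) / (11.8) = -0.489
  r = (3 - (0.1)·1.094 - (3)·-0.489 - (2.6)·-0.200) / (8.7) = 0.561
  s = (8 - (3)·1.094 - (-3.8)·-0.489 - (0.5)·0.561) / (10.3) = 0.250
Iteration 2:
  p = (-1 - (-3.9)·-0.489 - (1)·0.561 - (2)·0.250) / (9.9) = -0.401
  q = (-5 - (3.2)·-0.401 - (3.5)·0.561 - (-2.1)·0.250) / (11.8) = -0.437
  r = (3 - (0.1)·-0.401 - (3)·-0.437 - (2.6)·0.250) / (8.7) = 0.425
  s = (8 - (3)·-0.401 - (-3.8)·-0.437 - (0.5)·0.425) / (10.3) = 0.712

(-0.401, -0.437, 0.425, 0.712)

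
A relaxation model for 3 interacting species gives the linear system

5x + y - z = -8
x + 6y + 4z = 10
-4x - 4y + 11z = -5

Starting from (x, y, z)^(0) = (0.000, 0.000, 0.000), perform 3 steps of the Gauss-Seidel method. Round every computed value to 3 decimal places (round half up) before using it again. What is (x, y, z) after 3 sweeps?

(-2.124, 2.281, -0.397)

Iteration 1:
  x = (-8 - (1)·0.000 - (-1)·0.000) / (5) = -1.600
  y = (10 - (1)·-1.600 - (4)·0.000) / (6) = 1.933
  z = (-5 - (-4)·-1.600 - (-4)·1.933) / (11) = -0.333
Iteration 2:
  x = (-8 - (1)·1.933 - (-1)·-0.333) / (5) = -2.053
  y = (10 - (1)·-2.053 - (4)·-0.333) / (6) = 2.231
  z = (-5 - (-4)·-2.053 - (-4)·2.231) / (11) = -0.390
Iteration 3:
  x = (-8 - (1)·2.231 - (-1)·-0.390) / (5) = -2.124
  y = (10 - (1)·-2.124 - (4)·-0.390) / (6) = 2.281
  z = (-5 - (-4)·-2.124 - (-4)·2.281) / (11) = -0.397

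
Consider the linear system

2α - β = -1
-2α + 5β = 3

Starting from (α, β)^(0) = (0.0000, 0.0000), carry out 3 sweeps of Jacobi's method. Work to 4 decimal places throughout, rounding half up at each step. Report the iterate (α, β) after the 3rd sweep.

(-0.3000, 0.5200)

Iteration 1:
  α = (-1 - (-1)·0.0000) / (2) = -0.5000
  β = (3 - (-2)·0.0000) / (5) = 0.6000
Iteration 2:
  α = (-1 - (-1)·0.6000) / (2) = -0.2000
  β = (3 - (-2)·-0.5000) / (5) = 0.4000
Iteration 3:
  α = (-1 - (-1)·0.4000) / (2) = -0.3000
  β = (3 - (-2)·-0.2000) / (5) = 0.5200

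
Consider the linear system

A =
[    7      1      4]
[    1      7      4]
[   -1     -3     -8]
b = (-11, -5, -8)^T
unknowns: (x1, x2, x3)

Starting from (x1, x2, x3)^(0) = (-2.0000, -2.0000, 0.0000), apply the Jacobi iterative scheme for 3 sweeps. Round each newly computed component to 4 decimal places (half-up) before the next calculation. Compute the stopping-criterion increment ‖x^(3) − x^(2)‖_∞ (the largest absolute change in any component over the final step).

0.6378

Iteration 1:
  x1 = (-11 - (1)·-2.0000 - (4)·0.0000) / (7) = -1.2857
  x2 = (-5 - (1)·-2.0000 - (4)·0.0000) / (7) = -0.4286
  x3 = (-8 - (-1)·-2.0000 - (-3)·-2.0000) / (-8) = 2.0000
Iteration 2:
  x1 = (-11 - (1)·-0.4286 - (4)·2.0000) / (7) = -2.6531
  x2 = (-5 - (1)·-1.2857 - (4)·2.0000) / (7) = -1.6735
  x3 = (-8 - (-1)·-1.2857 - (-3)·-0.4286) / (-8) = 1.3214
Iteration 3:
  x1 = (-11 - (1)·-1.6735 - (4)·1.3214) / (7) = -2.0874
  x2 = (-5 - (1)·-2.6531 - (4)·1.3214) / (7) = -1.0904
  x3 = (-8 - (-1)·-2.6531 - (-3)·-1.6735) / (-8) = 1.9592
Change: (0.5657, 0.5831, 0.6378) → max |·| = 0.6378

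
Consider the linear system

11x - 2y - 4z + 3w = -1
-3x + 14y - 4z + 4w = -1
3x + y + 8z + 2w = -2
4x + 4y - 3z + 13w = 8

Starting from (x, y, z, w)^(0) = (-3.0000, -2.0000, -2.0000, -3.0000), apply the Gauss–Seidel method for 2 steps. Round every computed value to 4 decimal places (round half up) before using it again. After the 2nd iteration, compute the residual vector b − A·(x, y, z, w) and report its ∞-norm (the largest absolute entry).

3.9668

Iteration 1:
  x = (-1 - (-2)·-2.0000 - (-4)·-2.0000 - (3)·-3.0000) / (11) = -0.3636
  y = (-1 - (-3)·-0.3636 - (-4)·-2.0000 - (4)·-3.0000) / (14) = 0.1364
  z = (-2 - (3)·-0.3636 - (1)·0.1364 - (2)·-3.0000) / (8) = 0.6193
  w = (8 - (4)·-0.3636 - (4)·0.1364 - (-3)·0.6193) / (13) = 0.8282
Iteration 2:
  x = (-1 - (-2)·0.1364 - (-4)·0.6193 - (3)·0.8282) / (11) = -0.0668
  y = (-1 - (-3)·-0.0668 - (-4)·0.6193 - (4)·0.8282) / (14) = -0.1454
  z = (-2 - (3)·-0.0668 - (1)·-0.1454 - (2)·0.8282) / (8) = -0.4138
  w = (8 - (4)·-0.0668 - (4)·-0.1454 - (-3)·-0.4138) / (13) = 0.5852
Residual b − A·x = (-3.9668, -3.1608, 0.4858, -0.0002); ∞-norm = 3.9668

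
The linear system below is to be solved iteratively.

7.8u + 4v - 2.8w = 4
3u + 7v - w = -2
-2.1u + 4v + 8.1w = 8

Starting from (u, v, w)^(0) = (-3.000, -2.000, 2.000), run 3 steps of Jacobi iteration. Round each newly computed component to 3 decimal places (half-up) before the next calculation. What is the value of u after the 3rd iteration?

Iteration 1:
  u = (4 - (4)·-2.000 - (-2.8)·2.000) / (7.8) = 2.256
  v = (-2 - (3)·-3.000 - (-1)·2.000) / (7) = 1.286
  w = (8 - (-2.1)·-3.000 - (4)·-2.000) / (8.1) = 1.198
Iteration 2:
  u = (4 - (4)·1.286 - (-2.8)·1.198) / (7.8) = 0.283
  v = (-2 - (3)·2.256 - (-1)·1.198) / (7) = -1.081
  w = (8 - (-2.1)·2.256 - (4)·1.286) / (8.1) = 0.937
Iteration 3:
  u = (4 - (4)·-1.081 - (-2.8)·0.937) / (7.8) = 1.404
  v = (-2 - (3)·0.283 - (-1)·0.937) / (7) = -0.273
  w = (8 - (-2.1)·0.283 - (4)·-1.081) / (8.1) = 1.595

1.404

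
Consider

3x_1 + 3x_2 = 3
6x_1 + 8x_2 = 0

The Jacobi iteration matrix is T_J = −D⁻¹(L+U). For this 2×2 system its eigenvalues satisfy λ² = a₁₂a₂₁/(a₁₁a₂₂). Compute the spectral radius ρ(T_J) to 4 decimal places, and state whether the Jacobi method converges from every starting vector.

a₁₂a₂₁/(a₁₁a₂₂) = (3)·(6) / ((3)·(8)) = 0.750000
ρ = √|0.750000| = √0.750000 = 0.8660
ρ < 1, so Jacobi converges

0.8660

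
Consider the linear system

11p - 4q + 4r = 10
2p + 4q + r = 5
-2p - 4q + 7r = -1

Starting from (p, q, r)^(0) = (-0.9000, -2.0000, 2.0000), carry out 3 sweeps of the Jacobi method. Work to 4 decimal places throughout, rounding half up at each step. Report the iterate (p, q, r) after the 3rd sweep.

Iteration 1:
  p = (10 - (-4)·-2.0000 - (4)·2.0000) / (11) = -0.5455
  q = (5 - (2)·-0.9000 - (1)·2.0000) / (4) = 1.2000
  r = (-1 - (-2)·-0.9000 - (-4)·-2.0000) / (7) = -1.5429
Iteration 2:
  p = (10 - (-4)·1.2000 - (4)·-1.5429) / (11) = 1.9065
  q = (5 - (2)·-0.5455 - (1)·-1.5429) / (4) = 1.9085
  r = (-1 - (-2)·-0.5455 - (-4)·1.2000) / (7) = 0.3870
Iteration 3:
  p = (10 - (-4)·1.9085 - (4)·0.3870) / (11) = 1.4624
  q = (5 - (2)·1.9065 - (1)·0.3870) / (4) = 0.2000
  r = (-1 - (-2)·1.9065 - (-4)·1.9085) / (7) = 1.4924

(1.4624, 0.2000, 1.4924)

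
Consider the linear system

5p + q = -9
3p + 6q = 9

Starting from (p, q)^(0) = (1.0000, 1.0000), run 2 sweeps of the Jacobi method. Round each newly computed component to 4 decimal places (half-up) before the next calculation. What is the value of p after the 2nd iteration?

Iteration 1:
  p = (-9 - (1)·1.0000) / (5) = -2.0000
  q = (9 - (3)·1.0000) / (6) = 1.0000
Iteration 2:
  p = (-9 - (1)·1.0000) / (5) = -2.0000
  q = (9 - (3)·-2.0000) / (6) = 2.5000

-2.0000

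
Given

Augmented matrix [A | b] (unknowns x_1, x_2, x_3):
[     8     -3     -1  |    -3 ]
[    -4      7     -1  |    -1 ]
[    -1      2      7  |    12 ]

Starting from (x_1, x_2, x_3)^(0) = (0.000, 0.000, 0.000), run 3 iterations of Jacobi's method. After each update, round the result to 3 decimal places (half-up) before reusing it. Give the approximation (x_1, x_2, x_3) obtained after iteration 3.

Iteration 1:
  x_1 = (-3 - (-3)·0.000 - (-1)·0.000) / (8) = -0.375
  x_2 = (-1 - (-4)·0.000 - (-1)·0.000) / (7) = -0.143
  x_3 = (12 - (-1)·0.000 - (2)·0.000) / (7) = 1.714
Iteration 2:
  x_1 = (-3 - (-3)·-0.143 - (-1)·1.714) / (8) = -0.214
  x_2 = (-1 - (-4)·-0.375 - (-1)·1.714) / (7) = -0.112
  x_3 = (12 - (-1)·-0.375 - (2)·-0.143) / (7) = 1.702
Iteration 3:
  x_1 = (-3 - (-3)·-0.112 - (-1)·1.702) / (8) = -0.204
  x_2 = (-1 - (-4)·-0.214 - (-1)·1.702) / (7) = -0.022
  x_3 = (12 - (-1)·-0.214 - (2)·-0.112) / (7) = 1.716

(-0.204, -0.022, 1.716)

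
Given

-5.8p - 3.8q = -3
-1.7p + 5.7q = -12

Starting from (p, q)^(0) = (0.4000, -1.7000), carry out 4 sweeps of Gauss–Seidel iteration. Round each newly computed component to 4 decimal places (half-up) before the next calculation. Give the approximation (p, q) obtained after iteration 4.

Iteration 1:
  p = (-3 - (-3.8)·-1.7000) / (-5.8) = 1.6310
  q = (-12 - (-1.7)·1.6310) / (5.7) = -1.6188
Iteration 2:
  p = (-3 - (-3.8)·-1.6188) / (-5.8) = 1.5778
  q = (-12 - (-1.7)·1.5778) / (5.7) = -1.6347
Iteration 3:
  p = (-3 - (-3.8)·-1.6347) / (-5.8) = 1.5883
  q = (-12 - (-1.7)·1.5883) / (5.7) = -1.6316
Iteration 4:
  p = (-3 - (-3.8)·-1.6316) / (-5.8) = 1.5862
  q = (-12 - (-1.7)·1.5862) / (5.7) = -1.6322

(1.5862, -1.6322)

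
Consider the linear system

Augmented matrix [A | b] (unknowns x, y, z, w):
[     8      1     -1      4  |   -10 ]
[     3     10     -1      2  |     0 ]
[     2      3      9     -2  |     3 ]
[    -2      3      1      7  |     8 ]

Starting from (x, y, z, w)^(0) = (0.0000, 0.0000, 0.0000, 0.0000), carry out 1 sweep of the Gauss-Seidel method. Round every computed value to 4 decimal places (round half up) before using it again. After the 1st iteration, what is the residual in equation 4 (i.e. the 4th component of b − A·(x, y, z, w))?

-0.0003

Iteration 1:
  x = (-10 - (1)·0.0000 - (-1)·0.0000 - (4)·0.0000) / (8) = -1.2500
  y = (0 - (3)·-1.2500 - (-1)·0.0000 - (2)·0.0000) / (10) = 0.3750
  z = (3 - (2)·-1.2500 - (3)·0.3750 - (-2)·0.0000) / (9) = 0.4861
  w = (8 - (-2)·-1.2500 - (3)·0.3750 - (1)·0.4861) / (7) = 0.5556
Residual b − A·x = (-2.1113, -0.6251, 1.1113, -0.0003)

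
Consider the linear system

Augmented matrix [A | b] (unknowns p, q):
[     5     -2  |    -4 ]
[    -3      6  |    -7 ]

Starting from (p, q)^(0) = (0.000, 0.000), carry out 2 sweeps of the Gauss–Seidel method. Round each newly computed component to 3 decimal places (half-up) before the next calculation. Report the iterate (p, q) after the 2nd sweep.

(-1.427, -1.880)

Iteration 1:
  p = (-4 - (-2)·0.000) / (5) = -0.800
  q = (-7 - (-3)·-0.800) / (6) = -1.567
Iteration 2:
  p = (-4 - (-2)·-1.567) / (5) = -1.427
  q = (-7 - (-3)·-1.427) / (6) = -1.880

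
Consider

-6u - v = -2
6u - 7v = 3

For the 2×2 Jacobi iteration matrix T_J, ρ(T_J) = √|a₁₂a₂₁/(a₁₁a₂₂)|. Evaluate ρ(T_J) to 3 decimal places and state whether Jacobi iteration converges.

a₁₂a₂₁/(a₁₁a₂₂) = (-1)·(6) / ((-6)·(-7)) = -0.142857
ρ = √|-0.142857| = √0.142857 = 0.378
ρ < 1, so Jacobi converges

0.378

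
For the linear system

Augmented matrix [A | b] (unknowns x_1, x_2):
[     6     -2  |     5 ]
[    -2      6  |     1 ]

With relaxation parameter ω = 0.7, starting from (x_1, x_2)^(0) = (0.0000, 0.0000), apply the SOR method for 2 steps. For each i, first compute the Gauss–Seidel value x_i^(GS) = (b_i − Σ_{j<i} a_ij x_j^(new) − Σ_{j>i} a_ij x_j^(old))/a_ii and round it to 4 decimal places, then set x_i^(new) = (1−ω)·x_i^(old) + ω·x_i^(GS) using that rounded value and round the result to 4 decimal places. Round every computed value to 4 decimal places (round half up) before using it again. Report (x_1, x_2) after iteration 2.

(0.8173, 0.3832)

Iteration 1:
  x_1: GS value = (5 - (-2)·0.0000) / (6) = 0.8333;  x_1 ← (1−ω)·0.0000 + ω·0.8333 = 0.5833
  x_2: GS value = (1 - (-2)·0.5833) / (6) = 0.3611;  x_2 ← (1−ω)·0.0000 + ω·0.3611 = 0.2528
Iteration 2:
  x_1: GS value = (5 - (-2)·0.2528) / (6) = 0.9176;  x_1 ← (1−ω)·0.5833 + ω·0.9176 = 0.8173
  x_2: GS value = (1 - (-2)·0.8173) / (6) = 0.4391;  x_2 ← (1−ω)·0.2528 + ω·0.4391 = 0.3832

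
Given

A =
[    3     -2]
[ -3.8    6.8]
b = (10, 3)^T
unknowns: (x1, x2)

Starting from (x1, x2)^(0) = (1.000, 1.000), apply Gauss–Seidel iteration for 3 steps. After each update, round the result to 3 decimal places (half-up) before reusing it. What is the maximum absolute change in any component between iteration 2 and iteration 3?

0.417

Iteration 1:
  x1 = (10 - (-2)·1.000) / (3) = 4.000
  x2 = (3 - (-3.8)·4.000) / (6.8) = 2.676
Iteration 2:
  x1 = (10 - (-2)·2.676) / (3) = 5.117
  x2 = (3 - (-3.8)·5.117) / (6.8) = 3.301
Iteration 3:
  x1 = (10 - (-2)·3.301) / (3) = 5.534
  x2 = (3 - (-3.8)·5.534) / (6.8) = 3.534
Change: (0.417, 0.233) → max |·| = 0.417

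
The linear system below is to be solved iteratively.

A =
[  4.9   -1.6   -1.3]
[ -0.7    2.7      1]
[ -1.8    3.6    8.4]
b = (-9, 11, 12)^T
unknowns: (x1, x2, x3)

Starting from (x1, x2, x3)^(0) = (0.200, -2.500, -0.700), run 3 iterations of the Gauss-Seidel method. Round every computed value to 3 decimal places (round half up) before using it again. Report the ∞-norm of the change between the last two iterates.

Iteration 1:
  x1 = (-9 - (-1.6)·-2.500 - (-1.3)·-0.700) / (4.9) = -2.839
  x2 = (11 - (-0.7)·-2.839 - (1)·-0.700) / (2.7) = 3.597
  x3 = (12 - (-1.8)·-2.839 - (3.6)·3.597) / (8.4) = -0.721
Iteration 2:
  x1 = (-9 - (-1.6)·3.597 - (-1.3)·-0.721) / (4.9) = -0.853
  x2 = (11 - (-0.7)·-0.853 - (1)·-0.721) / (2.7) = 4.120
  x3 = (12 - (-1.8)·-0.853 - (3.6)·4.120) / (8.4) = -0.520
Iteration 3:
  x1 = (-9 - (-1.6)·4.120 - (-1.3)·-0.520) / (4.9) = -0.629
  x2 = (11 - (-0.7)·-0.629 - (1)·-0.520) / (2.7) = 4.104
  x3 = (12 - (-1.8)·-0.629 - (3.6)·4.104) / (8.4) = -0.465
Change: (0.224, -0.016, 0.055) → max |·| = 0.224

0.224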